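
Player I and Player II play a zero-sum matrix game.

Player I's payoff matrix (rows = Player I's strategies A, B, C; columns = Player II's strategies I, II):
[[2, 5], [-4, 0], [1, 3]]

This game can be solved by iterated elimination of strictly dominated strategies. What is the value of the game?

Column II is strictly dominated by I for Player II (2<5, -4<0, 1<3); eliminate II.
Row C is strictly dominated by row A (2>1); eliminate C.
Row B is strictly dominated by row A (2>-4); eliminate B.
Only (A, I) remains, with payoff 2.

2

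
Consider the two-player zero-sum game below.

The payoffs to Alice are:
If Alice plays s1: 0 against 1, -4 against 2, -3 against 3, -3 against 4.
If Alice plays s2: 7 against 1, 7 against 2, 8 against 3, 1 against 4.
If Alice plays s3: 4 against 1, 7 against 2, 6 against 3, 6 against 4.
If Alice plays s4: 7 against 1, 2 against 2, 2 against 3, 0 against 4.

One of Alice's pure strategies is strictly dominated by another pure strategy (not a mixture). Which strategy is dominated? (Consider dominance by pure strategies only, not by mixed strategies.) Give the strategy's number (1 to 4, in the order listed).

1

Compare s1 with s2: 7 > 0, 7 > -4, 8 > -3, 1 > -3.
So s2 strictly dominates s1 for Alice; s1 is strictly dominated.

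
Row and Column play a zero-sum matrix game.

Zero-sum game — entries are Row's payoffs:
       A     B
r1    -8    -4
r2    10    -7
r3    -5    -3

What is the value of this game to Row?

-65/19

Row r1 is strictly dominated by row r3, so Row never plays it.
The remaining 2×2 game on (r2, r3) × (A, B) has no saddle point. Let Row play r2 with probability p; indifference gives 10p − 5(1−p) = −7p − 3(1−p), so p = 2/19.
Similarly Column's optimal q on A is 4/19, and the value is 10·(4/19) + (-7)·(15/19) = -65/19.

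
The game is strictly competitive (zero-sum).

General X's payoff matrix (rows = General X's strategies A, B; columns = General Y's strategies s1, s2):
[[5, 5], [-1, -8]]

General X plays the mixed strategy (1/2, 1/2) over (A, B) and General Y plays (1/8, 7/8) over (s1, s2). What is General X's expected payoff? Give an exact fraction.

Against (1/8, 7/8), each row's expected payoff is A: 5; B: -57/8.
Taking the (1/2, 1/2)-weighted average: (1/2)·(5) + (1/2)·(-57/8) = -17/16.

-17/16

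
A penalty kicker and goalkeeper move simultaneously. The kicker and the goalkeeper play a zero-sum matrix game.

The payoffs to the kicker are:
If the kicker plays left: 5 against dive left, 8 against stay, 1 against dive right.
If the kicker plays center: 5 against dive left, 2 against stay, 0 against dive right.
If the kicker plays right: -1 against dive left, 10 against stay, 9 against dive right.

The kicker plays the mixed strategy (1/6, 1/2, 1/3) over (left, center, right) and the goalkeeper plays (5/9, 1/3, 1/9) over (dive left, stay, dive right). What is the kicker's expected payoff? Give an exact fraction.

Against (5/9, 1/3, 1/9), each row's expected payoff is left: 50/9; center: 31/9; right: 34/9.
Taking the (1/6, 1/2, 1/3)-weighted average: (1/6)·(50/9) + (1/2)·(31/9) + (1/3)·(34/9) = 211/54.

211/54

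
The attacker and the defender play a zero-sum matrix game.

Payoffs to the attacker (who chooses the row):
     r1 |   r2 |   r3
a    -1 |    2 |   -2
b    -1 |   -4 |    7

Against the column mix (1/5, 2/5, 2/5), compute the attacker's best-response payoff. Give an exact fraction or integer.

1

a: (-1)·(1/5) + (2)·(2/5) + (-2)·(2/5) = -1/5.
b: (-1)·(1/5) + (-4)·(2/5) + (7)·(2/5) = 1.
The best pure response is b with expected payoff 1.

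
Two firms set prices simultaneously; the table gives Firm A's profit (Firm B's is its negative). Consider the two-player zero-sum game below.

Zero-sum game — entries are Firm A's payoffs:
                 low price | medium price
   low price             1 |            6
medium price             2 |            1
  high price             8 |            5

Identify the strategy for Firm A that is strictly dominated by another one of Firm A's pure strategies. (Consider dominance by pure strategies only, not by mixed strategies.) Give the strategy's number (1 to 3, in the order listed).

Compare medium price with high price: 8 > 2, 5 > 1.
So high price strictly dominates medium price for Firm A; medium price is strictly dominated.

2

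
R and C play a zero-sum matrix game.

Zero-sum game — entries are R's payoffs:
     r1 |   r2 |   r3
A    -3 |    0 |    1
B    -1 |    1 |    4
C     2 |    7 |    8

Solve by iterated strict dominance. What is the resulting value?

Row B is strictly dominated by row C (2>-1, 7>1, 8>4); eliminate B.
Column r3 is strictly dominated by r1 for C (-3<1, 2<8); eliminate r3.
Column r2 is strictly dominated by r1 for C (-3<0, 2<7); eliminate r2.
Row A is strictly dominated by row C (2>-3); eliminate A.
Only (C, r1) remains, with payoff 2.

2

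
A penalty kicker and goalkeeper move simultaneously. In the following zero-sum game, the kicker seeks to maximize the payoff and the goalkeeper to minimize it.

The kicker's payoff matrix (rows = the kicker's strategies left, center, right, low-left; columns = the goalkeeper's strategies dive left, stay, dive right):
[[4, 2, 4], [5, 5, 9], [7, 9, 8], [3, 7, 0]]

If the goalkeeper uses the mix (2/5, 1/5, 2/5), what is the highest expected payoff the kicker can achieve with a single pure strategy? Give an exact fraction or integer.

39/5

left: (4)·(2/5) + (2)·(1/5) + (4)·(2/5) = 18/5.
center: (5)·(2/5) + (5)·(1/5) + (9)·(2/5) = 33/5.
right: (7)·(2/5) + (9)·(1/5) + (8)·(2/5) = 39/5.
low-left: (3)·(2/5) + (7)·(1/5) + (0)·(2/5) = 13/5.
The best pure response is right with expected payoff 39/5.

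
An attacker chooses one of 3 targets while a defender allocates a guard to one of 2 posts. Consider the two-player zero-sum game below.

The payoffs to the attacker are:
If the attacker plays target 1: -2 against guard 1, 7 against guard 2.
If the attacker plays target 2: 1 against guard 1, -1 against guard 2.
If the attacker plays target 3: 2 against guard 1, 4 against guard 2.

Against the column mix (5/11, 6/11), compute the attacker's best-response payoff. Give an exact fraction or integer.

target 1: (-2)·(5/11) + (7)·(6/11) = 32/11.
target 2: (1)·(5/11) + (-1)·(6/11) = -1/11.
target 3: (2)·(5/11) + (4)·(6/11) = 34/11.
The best pure response is target 3 with expected payoff 34/11.

34/11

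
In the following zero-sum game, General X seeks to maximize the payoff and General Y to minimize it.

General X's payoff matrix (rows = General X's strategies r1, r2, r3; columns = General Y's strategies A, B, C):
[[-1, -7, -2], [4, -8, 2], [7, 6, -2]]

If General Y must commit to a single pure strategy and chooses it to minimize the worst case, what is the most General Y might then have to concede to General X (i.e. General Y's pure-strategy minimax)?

The worst case (largest entry) in each column is A: 7, B: 6, C: 2.
The best (smallest) of these is 2.

2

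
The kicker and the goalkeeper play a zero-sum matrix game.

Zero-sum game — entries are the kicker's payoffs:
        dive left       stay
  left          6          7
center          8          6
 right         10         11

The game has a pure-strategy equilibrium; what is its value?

Row minima: 6, 6, 10 → the kicker's maximin is 10.
Column maxima: 10, 11 → the goalkeeper's minimax is 10.
They coincide at (right, dive left), so the value is 10.

10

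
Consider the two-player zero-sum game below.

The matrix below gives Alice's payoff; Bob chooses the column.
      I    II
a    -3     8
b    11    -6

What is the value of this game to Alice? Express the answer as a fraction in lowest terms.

Row minima are -3 and -6, so Alice's maximin is -3; column maxima are 11 and 8, so Bob's minimax is 8. These differ, so the equilibrium is in mixed strategies.
Let Alice play a with probability p. Bob is indifferent when −3p + 11(1−p) = 8p − 6(1−p), giving p = 17/28.
Let Bob play I with probability q. Alice is indifferent when −3q + 8(1−q) = 11q − 6(1−q), giving q = 1/2.
The value is -3·(1/2) + (8)·(1/2) = 5/2.

5/2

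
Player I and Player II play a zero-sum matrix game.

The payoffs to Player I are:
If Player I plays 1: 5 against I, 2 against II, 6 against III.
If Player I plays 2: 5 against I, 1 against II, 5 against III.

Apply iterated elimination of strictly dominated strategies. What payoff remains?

2

Column I is strictly dominated by II for Player II (2<5, 1<5); eliminate I.
Row 2 is strictly dominated by row 1 (2>1, 6>5); eliminate 2.
Column III is strictly dominated by II for Player II (2<6); eliminate III.
Only (1, II) remains, with payoff 2.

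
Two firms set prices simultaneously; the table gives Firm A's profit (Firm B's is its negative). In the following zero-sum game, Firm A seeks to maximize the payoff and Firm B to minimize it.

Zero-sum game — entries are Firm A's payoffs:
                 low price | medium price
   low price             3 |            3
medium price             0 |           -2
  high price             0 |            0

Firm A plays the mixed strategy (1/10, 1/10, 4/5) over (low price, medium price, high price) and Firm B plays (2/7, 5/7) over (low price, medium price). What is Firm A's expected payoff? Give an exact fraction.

11/70

Against (2/7, 5/7), each row's expected payoff is low price: 3; medium price: -10/7; high price: 0.
Taking the (1/10, 1/10, 4/5)-weighted average: (1/10)·(3) + (1/10)·(-10/7) + (4/5)·(0) = 11/70.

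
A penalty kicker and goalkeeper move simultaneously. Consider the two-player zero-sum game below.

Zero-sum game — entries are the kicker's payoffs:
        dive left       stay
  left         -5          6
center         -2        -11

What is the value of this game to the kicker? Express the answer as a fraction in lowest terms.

-67/20

Row minima are -5 and -11, so the kicker's maximin is -5; column maxima are -2 and 6, so the goalkeeper's minimax is -2. These differ, so the equilibrium is in mixed strategies.
Let the kicker play left with probability p. The goalkeeper is indifferent when −5p − 2(1−p) = 6p − 11(1−p), giving p = 9/20.
Let the goalkeeper play dive left with probability q. The kicker is indifferent when −5q + 6(1−q) = −2q − 11(1−q), giving q = 17/20.
The value is -5·(17/20) + (6)·(3/20) = -67/20.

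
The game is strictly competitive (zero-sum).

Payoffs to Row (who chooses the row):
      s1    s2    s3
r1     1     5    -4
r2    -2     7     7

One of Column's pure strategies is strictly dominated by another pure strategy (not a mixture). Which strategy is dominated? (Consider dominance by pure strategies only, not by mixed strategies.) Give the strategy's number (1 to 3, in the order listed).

2

Column prefers columns that give Row less. Compare s2 with s1: 1 < 5, -2 < 7.
So s1 strictly dominates s2 for Column; s2 is strictly dominated.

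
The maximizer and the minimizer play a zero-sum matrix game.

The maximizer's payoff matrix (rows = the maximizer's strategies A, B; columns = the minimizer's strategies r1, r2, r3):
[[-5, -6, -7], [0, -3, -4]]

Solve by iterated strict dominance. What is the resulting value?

-4

Column r1 is strictly dominated by r2 for the minimizer (-6<-5, -3<0); eliminate r1.
Row A is strictly dominated by row B (-3>-6, -4>-7); eliminate A.
Column r2 is strictly dominated by r3 for the minimizer (-4<-3); eliminate r2.
Only (B, r3) remains, with payoff -4.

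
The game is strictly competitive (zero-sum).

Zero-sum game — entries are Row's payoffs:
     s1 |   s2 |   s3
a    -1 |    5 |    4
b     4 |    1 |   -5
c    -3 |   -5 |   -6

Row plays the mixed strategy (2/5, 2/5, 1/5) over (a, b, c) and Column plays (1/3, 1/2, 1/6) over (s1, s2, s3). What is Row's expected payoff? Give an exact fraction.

19/30

Against (1/3, 1/2, 1/6), each row's expected payoff is a: 17/6; b: 1; c: -9/2.
Taking the (2/5, 2/5, 1/5)-weighted average: (2/5)·(17/6) + (2/5)·(1) + (1/5)·(-9/2) = 19/30.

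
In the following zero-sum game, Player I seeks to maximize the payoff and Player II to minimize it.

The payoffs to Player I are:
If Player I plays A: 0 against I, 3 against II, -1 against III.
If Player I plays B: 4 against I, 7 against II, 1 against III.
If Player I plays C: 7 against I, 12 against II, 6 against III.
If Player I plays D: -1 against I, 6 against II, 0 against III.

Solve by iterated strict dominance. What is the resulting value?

6

Row B is strictly dominated by row C (7>4, 12>7, 6>1); eliminate B.
Row D is strictly dominated by row C (7>-1, 12>6, 6>0); eliminate D.
Row A is strictly dominated by row C (7>0, 12>3, 6>-1); eliminate A.
Column II is strictly dominated by I for Player II (7<12); eliminate II.
Column I is strictly dominated by III for Player II (6<7); eliminate I.
Only (C, III) remains, with payoff 6.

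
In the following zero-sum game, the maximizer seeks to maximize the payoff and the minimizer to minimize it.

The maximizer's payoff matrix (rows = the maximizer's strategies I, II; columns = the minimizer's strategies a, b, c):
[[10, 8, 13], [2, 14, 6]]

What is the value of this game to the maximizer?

Column c is strictly dominated by a for the minimizer (it gives the maximizer more in every row).
The remaining 2×2 game on (I, II) × (a, b) has no saddle point. Let the maximizer play I with probability p; indifference gives 10p + 2(1−p) = 8p + 14(1−p), so p = 6/7.
Similarly the minimizer's optimal q on a is 3/7, and the value is 10·(3/7) + (8)·(4/7) = 62/7.

62/7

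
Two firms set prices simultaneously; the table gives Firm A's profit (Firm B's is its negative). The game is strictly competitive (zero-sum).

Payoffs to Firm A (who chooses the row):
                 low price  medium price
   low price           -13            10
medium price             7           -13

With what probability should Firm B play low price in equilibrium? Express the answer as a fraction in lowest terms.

Row minima are -13 and -13, so Firm A's maximin is -13; column maxima are 7 and 10, so Firm B's minimax is 7. These differ, so the equilibrium is in mixed strategies.
Let Firm B play low price with probability q. Firm A is indifferent when −13q + 10(1−q) = 7q − 13(1−q), giving q = 23/43.

23/43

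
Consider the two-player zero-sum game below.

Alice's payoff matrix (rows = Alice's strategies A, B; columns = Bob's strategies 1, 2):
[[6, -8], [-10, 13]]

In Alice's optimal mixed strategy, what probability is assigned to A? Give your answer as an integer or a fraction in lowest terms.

23/37

Row minima are -8 and -10, so Alice's maximin is -8; column maxima are 6 and 13, so Bob's minimax is 6. These differ, so the equilibrium is in mixed strategies.
Let Alice play A with probability p. Bob is indifferent when 6p − 10(1−p) = −8p + 13(1−p), giving p = 23/37.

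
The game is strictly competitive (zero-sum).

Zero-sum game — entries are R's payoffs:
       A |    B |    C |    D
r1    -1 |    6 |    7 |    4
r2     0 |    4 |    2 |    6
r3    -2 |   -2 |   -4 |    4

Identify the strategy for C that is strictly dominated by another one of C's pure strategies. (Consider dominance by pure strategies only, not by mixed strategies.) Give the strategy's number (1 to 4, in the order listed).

4

C prefers columns that give R less. Compare D with A: -1 < 4, 0 < 6, -2 < 4.
So A strictly dominates D for C; D is strictly dominated.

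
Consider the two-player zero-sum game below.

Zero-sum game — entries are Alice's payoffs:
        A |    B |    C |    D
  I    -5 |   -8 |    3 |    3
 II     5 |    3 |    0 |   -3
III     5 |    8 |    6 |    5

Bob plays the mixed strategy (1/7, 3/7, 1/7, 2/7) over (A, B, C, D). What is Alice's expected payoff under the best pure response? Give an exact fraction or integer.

45/7

I: (-5)·(1/7) + (-8)·(3/7) + (3)·(1/7) + (3)·(2/7) = -20/7.
II: (5)·(1/7) + (3)·(3/7) + (0)·(1/7) + (-3)·(2/7) = 8/7.
III: (5)·(1/7) + (8)·(3/7) + (6)·(1/7) + (5)·(2/7) = 45/7.
The best pure response is III with expected payoff 45/7.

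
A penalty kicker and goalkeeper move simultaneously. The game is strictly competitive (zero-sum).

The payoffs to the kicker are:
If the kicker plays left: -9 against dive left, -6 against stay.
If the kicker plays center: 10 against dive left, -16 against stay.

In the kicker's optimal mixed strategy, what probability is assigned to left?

26/29

Row minima are -9 and -16, so the kicker's maximin is -9; column maxima are 10 and -6, so the goalkeeper's minimax is -6. These differ, so the equilibrium is in mixed strategies.
Let the kicker play left with probability p. The goalkeeper is indifferent when −9p + 10(1−p) = −6p − 16(1−p), giving p = 26/29.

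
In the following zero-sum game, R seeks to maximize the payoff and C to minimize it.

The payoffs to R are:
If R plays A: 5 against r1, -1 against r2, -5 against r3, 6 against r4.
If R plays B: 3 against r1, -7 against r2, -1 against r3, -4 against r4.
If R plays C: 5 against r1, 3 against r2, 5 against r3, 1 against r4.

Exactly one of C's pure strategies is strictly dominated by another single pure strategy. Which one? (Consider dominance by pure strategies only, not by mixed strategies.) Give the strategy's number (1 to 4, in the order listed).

C prefers columns that give R less. Compare r1 with r2: -1 < 5, -7 < 3, 3 < 5.
So r2 strictly dominates r1 for C; r1 is strictly dominated.

1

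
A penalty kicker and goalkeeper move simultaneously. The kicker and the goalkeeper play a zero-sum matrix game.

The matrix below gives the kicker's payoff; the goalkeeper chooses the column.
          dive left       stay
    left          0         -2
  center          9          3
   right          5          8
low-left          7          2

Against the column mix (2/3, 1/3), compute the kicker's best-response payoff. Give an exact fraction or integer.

7

left: (0)·(2/3) + (-2)·(1/3) = -2/3.
center: (9)·(2/3) + (3)·(1/3) = 7.
right: (5)·(2/3) + (8)·(1/3) = 6.
low-left: (7)·(2/3) + (2)·(1/3) = 16/3.
The best pure response is center with expected payoff 7.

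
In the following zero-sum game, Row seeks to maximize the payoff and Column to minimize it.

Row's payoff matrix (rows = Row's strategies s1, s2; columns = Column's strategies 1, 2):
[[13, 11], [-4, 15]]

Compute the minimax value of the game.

Row minima are 11 and -4, so Row's maximin is 11; column maxima are 13 and 15, so Column's minimax is 13. These differ, so the equilibrium is in mixed strategies.
Let Row play s1 with probability p. Column is indifferent when 13p − 4(1−p) = 11p + 15(1−p), giving p = 19/21.
Let Column play 1 with probability q. Row is indifferent when 13q + 11(1−q) = −4q + 15(1−q), giving q = 4/21.
The value is 13·(4/21) + (11)·(17/21) = 239/21.

239/21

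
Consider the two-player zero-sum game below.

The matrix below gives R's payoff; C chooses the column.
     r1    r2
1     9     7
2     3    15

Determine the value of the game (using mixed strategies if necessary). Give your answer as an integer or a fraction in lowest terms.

57/7

Row minima are 7 and 3, so R's maximin is 7; column maxima are 9 and 15, so C's minimax is 9. These differ, so the equilibrium is in mixed strategies.
Let R play 1 with probability p. C is indifferent when 9p + 3(1−p) = 7p + 15(1−p), giving p = 6/7.
Let C play r1 with probability q. R is indifferent when 9q + 7(1−q) = 3q + 15(1−q), giving q = 4/7.
The value is 9·(4/7) + (7)·(3/7) = 57/7.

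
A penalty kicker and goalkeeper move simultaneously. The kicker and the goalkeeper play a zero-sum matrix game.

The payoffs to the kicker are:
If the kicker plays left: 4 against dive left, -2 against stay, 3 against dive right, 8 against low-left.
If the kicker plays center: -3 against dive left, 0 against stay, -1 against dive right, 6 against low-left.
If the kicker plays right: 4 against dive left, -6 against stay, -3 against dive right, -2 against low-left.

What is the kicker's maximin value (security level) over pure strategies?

The worst-case payoff for each row is left: -2, center: -3, right: -6.
The best of these is -2.

-2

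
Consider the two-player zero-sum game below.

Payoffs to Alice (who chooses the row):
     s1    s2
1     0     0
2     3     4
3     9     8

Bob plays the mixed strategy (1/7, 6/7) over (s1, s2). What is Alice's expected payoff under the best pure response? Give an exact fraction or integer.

1: (0)·(1/7) + (0)·(6/7) = 0.
2: (3)·(1/7) + (4)·(6/7) = 27/7.
3: (9)·(1/7) + (8)·(6/7) = 57/7.
The best pure response is 3 with expected payoff 57/7.

57/7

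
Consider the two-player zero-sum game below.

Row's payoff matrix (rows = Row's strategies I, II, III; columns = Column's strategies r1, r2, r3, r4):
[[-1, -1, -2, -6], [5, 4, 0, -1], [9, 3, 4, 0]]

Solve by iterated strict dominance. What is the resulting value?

Column r1 is strictly dominated by r3 for Column (-2<-1, 0<5, 4<9); eliminate r1.
Column r3 is strictly dominated by r4 for Column (-6<-2, -1<0, 0<4); eliminate r3.
Column r2 is strictly dominated by r4 for Column (-6<-1, -1<4, 0<3); eliminate r2.
Row I is strictly dominated by row II (-1>-6); eliminate I.
Row II is strictly dominated by row III (0>-1); eliminate II.
Only (III, r4) remains, with payoff 0.

0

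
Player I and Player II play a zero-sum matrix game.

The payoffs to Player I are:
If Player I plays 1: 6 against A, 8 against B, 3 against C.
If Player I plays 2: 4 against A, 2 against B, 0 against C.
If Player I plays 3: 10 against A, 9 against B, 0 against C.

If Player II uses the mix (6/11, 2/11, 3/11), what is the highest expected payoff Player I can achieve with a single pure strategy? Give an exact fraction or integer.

78/11

1: (6)·(6/11) + (8)·(2/11) + (3)·(3/11) = 61/11.
2: (4)·(6/11) + (2)·(2/11) + (0)·(3/11) = 28/11.
3: (10)·(6/11) + (9)·(2/11) + (0)·(3/11) = 78/11.
The best pure response is 3 with expected payoff 78/11.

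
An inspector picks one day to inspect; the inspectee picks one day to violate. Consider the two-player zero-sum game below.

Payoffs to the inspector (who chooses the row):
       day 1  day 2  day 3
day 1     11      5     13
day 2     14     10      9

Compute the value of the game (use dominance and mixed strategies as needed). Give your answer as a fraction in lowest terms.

85/9

Column day 1 is strictly dominated by day 2 for the inspectee (it gives the inspector more in every row).
The remaining 2×2 game on (day 1, day 2) × (day 2, day 3) has no saddle point. Let the inspector play day 1 with probability p; indifference gives 5p + 10(1−p) = 13p + 9(1−p), so p = 1/9.
Similarly the inspectee's optimal q on day 2 is 4/9, and the value is 5·(4/9) + (13)·(5/9) = 85/9.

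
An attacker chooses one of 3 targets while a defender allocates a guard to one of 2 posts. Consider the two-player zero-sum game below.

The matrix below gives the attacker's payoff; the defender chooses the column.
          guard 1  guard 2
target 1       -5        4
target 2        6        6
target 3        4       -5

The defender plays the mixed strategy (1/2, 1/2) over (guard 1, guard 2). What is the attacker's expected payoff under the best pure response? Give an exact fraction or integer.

6

target 1: (-5)·(1/2) + (4)·(1/2) = -1/2.
target 2: (6)·(1/2) + (6)·(1/2) = 6.
target 3: (4)·(1/2) + (-5)·(1/2) = -1/2.
The best pure response is target 2 with expected payoff 6.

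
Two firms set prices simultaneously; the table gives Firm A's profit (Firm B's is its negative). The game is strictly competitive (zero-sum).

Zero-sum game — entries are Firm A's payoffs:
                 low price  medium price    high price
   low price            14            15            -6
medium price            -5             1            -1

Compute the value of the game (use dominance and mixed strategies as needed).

Column medium price is strictly dominated by low price for Firm B (it gives Firm A more in every row).
The remaining 2×2 game on (low price, medium price) × (low price, high price) has no saddle point. Let Firm A play low price with probability p; indifference gives 14p − 5(1−p) = −6p − (1−p), so p = 1/6.
Similarly Firm B's optimal q on low price is 5/24, and the value is 14·(5/24) + (-6)·(19/24) = -11/6.

-11/6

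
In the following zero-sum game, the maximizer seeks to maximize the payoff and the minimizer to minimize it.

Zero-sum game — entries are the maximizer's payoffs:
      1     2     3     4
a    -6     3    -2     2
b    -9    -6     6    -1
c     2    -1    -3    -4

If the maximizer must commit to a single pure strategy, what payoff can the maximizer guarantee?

-4

The worst-case payoff for each row is a: -6, b: -9, c: -4.
The best of these is -4.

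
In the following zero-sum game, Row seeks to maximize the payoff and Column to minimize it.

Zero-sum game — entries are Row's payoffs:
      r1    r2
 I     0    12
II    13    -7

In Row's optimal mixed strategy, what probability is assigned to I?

5/8

Row minima are 0 and -7, so Row's maximin is 0; column maxima are 13 and 12, so Column's minimax is 12. These differ, so the equilibrium is in mixed strategies.
Let Row play I with probability p. Column is indifferent when 13(1−p) = 12p − 7(1−p), giving p = 5/8.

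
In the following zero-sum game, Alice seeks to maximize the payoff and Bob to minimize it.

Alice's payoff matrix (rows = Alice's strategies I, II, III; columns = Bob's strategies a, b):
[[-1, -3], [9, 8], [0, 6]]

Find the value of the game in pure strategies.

Row minima: -3, 8, 0 → Alice's maximin is 8.
Column maxima: 9, 8 → Bob's minimax is 8.
They coincide at (II, b), so the value is 8.

8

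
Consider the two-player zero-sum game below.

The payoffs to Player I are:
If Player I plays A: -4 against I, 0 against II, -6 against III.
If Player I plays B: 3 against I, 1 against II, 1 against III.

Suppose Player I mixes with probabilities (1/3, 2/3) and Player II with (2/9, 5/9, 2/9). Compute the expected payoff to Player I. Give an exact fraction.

2/9

Against (2/9, 5/9, 2/9), each row's expected payoff is A: -20/9; B: 13/9.
Taking the (1/3, 2/3)-weighted average: (1/3)·(-20/9) + (2/3)·(13/9) = 2/9.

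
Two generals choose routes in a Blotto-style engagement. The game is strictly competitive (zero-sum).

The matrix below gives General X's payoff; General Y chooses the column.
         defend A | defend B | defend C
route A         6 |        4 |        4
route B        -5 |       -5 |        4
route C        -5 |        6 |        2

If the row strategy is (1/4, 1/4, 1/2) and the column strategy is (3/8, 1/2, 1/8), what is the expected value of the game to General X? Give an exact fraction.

Against (3/8, 1/2, 1/8), each row's expected payoff is route A: 19/4; route B: -31/8; route C: 11/8.
Taking the (1/4, 1/4, 1/2)-weighted average: (1/4)·(19/4) + (1/4)·(-31/8) + (1/2)·(11/8) = 29/32.

29/32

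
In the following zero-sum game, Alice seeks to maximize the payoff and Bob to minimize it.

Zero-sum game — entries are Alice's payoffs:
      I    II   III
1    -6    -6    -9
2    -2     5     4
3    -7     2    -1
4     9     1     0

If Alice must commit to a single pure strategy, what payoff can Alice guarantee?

The worst-case payoff for each row is 1: -9, 2: -2, 3: -7, 4: 0.
The best of these is 0.

0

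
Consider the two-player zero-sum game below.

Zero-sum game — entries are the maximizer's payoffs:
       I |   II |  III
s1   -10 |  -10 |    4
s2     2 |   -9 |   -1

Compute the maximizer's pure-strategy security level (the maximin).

-9

The worst-case payoff for each row is s1: -10, s2: -9.
The best of these is -9.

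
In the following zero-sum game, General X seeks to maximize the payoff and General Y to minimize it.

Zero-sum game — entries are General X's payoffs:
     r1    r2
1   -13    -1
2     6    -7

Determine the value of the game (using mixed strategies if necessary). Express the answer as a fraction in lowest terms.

Row minima are -13 and -7, so General X's maximin is -7; column maxima are 6 and -1, so General Y's minimax is -1. These differ, so the equilibrium is in mixed strategies.
Let General X play 1 with probability p. General Y is indifferent when −13p + 6(1−p) = −p − 7(1−p), giving p = 13/25.
Let General Y play r1 with probability q. General X is indifferent when −13q − (1−q) = 6q − 7(1−q), giving q = 6/25.
The value is -13·(6/25) + (-1)·(19/25) = -97/25.

-97/25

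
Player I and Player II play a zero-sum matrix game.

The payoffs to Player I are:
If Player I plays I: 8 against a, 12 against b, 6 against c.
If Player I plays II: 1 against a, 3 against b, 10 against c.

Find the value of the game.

74/11

Column b is strictly dominated by a for Player II (it gives Player I more in every row).
The remaining 2×2 game on (I, II) × (a, c) has no saddle point. Let Player I play I with probability p; indifference gives 8p + (1−p) = 6p + 10(1−p), so p = 9/11.
Similarly Player II's optimal q on a is 4/11, and the value is 8·(4/11) + (6)·(7/11) = 74/11.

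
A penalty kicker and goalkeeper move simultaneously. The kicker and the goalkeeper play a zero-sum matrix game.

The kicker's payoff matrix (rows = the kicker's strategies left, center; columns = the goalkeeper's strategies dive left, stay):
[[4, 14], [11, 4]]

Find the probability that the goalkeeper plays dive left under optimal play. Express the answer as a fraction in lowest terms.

Row minima are 4 and 4, so the kicker's maximin is 4; column maxima are 11 and 14, so the goalkeeper's minimax is 11. These differ, so the equilibrium is in mixed strategies.
Let the goalkeeper play dive left with probability q. The kicker is indifferent when 4q + 14(1−q) = 11q + 4(1−q), giving q = 10/17.

10/17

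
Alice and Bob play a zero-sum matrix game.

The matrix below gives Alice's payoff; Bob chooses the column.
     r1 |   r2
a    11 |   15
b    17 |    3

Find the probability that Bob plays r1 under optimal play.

2/3

Row minima are 11 and 3, so Alice's maximin is 11; column maxima are 17 and 15, so Bob's minimax is 15. These differ, so the equilibrium is in mixed strategies.
Let Bob play r1 with probability q. Alice is indifferent when 11q + 15(1−q) = 17q + 3(1−q), giving q = 2/3.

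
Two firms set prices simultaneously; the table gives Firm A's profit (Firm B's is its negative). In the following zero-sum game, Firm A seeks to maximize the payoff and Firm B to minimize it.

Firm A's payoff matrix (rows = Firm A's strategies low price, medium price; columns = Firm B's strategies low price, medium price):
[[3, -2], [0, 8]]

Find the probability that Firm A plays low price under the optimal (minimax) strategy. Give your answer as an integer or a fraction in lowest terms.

Row minima are -2 and 0, so Firm A's maximin is 0; column maxima are 3 and 8, so Firm B's minimax is 3. These differ, so the equilibrium is in mixed strategies.
Let Firm A play low price with probability p. Firm B is indifferent when 3p = −2p + 8(1−p), giving p = 8/13.

8/13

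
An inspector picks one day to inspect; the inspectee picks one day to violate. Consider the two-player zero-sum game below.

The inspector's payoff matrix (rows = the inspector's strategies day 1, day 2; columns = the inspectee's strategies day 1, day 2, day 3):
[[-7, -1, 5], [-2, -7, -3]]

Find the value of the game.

-47/11

Column day 3 is strictly dominated by day 2 for the inspectee (it gives the inspector more in every row).
The remaining 2×2 game on (day 1, day 2) × (day 1, day 2) has no saddle point. Let the inspector play day 1 with probability p; indifference gives −7p − 2(1−p) = −p − 7(1−p), so p = 5/11.
Similarly the inspectee's optimal q on day 1 is 6/11, and the value is -7·(6/11) + (-1)·(5/11) = -47/11.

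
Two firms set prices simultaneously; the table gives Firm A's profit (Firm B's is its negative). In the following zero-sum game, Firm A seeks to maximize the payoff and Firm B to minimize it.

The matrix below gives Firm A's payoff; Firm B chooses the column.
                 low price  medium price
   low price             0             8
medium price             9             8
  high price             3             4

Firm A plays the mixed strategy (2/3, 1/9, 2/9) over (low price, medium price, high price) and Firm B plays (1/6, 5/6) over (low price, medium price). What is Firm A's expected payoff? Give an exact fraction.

335/54

Against (1/6, 5/6), each row's expected payoff is low price: 20/3; medium price: 49/6; high price: 23/6.
Taking the (2/3, 1/9, 2/9)-weighted average: (2/3)·(20/3) + (1/9)·(49/6) + (2/9)·(23/6) = 335/54.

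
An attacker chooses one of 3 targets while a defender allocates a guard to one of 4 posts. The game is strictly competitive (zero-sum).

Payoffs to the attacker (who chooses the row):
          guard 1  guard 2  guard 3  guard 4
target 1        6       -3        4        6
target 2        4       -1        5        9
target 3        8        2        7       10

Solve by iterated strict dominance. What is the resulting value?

2

Column guard 3 is strictly dominated by guard 2 for the defender (-3<4, -1<5, 2<7); eliminate guard 3.
Column guard 1 is strictly dominated by guard 2 for the defender (-3<6, -1<4, 2<8); eliminate guard 1.
Column guard 4 is strictly dominated by guard 2 for the defender (-3<6, -1<9, 2<10); eliminate guard 4.
Row target 2 is strictly dominated by row target 3 (2>-1); eliminate target 2.
Row target 1 is strictly dominated by row target 3 (2>-3); eliminate target 1.
Only (target 3, guard 2) remains, with payoff 2.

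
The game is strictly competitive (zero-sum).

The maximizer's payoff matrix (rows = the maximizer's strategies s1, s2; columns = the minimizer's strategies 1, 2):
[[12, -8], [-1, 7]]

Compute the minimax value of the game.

19/7

Row minima are -8 and -1, so the maximizer's maximin is -1; column maxima are 12 and 7, so the minimizer's minimax is 7. These differ, so the equilibrium is in mixed strategies.
Let the maximizer play s1 with probability p. The minimizer is indifferent when 12p − (1−p) = −8p + 7(1−p), giving p = 2/7.
Let the minimizer play 1 with probability q. The maximizer is indifferent when 12q − 8(1−q) = −q + 7(1−q), giving q = 15/28.
The value is 12·(15/28) + (-8)·(13/28) = 19/7.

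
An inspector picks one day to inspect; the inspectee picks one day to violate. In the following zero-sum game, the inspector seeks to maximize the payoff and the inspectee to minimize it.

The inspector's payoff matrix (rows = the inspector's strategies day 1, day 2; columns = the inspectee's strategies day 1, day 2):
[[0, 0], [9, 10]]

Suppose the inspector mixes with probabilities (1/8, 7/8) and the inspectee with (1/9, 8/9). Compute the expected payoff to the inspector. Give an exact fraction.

Against (1/9, 8/9), each row's expected payoff is day 1: 0; day 2: 89/9.
Taking the (1/8, 7/8)-weighted average: (1/8)·(0) + (7/8)·(89/9) = 623/72.

623/72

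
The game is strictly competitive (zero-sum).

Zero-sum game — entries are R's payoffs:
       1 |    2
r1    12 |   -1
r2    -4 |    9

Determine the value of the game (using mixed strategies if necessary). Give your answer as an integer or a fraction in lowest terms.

4

Row minima are -1 and -4, so R's maximin is -1; column maxima are 12 and 9, so C's minimax is 9. These differ, so the equilibrium is in mixed strategies.
Let R play r1 with probability p. C is indifferent when 12p − 4(1−p) = −p + 9(1−p), giving p = 1/2.
Let C play 1 with probability q. R is indifferent when 12q − (1−q) = −4q + 9(1−q), giving q = 5/13.
The value is 12·(5/13) + (-1)·(8/13) = 4.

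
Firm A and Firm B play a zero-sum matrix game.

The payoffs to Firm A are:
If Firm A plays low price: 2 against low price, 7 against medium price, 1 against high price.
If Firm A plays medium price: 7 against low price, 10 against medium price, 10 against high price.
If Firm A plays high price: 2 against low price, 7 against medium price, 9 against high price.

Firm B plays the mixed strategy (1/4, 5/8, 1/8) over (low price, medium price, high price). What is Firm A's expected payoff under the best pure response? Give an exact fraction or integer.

37/4

low price: (2)·(1/4) + (7)·(5/8) + (1)·(1/8) = 5.
medium price: (7)·(1/4) + (10)·(5/8) + (10)·(1/8) = 37/4.
high price: (2)·(1/4) + (7)·(5/8) + (9)·(1/8) = 6.
The best pure response is medium price with expected payoff 37/4.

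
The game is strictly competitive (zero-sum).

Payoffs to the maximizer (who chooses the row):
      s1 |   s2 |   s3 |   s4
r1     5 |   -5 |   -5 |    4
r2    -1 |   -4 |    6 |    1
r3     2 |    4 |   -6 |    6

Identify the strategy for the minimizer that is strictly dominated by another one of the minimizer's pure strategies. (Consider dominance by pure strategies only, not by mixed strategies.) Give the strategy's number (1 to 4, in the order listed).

The minimizer prefers columns that give the maximizer less. Compare s4 with s2: -5 < 4, -4 < 1, 4 < 6.
So s2 strictly dominates s4 for the minimizer; s4 is strictly dominated.

4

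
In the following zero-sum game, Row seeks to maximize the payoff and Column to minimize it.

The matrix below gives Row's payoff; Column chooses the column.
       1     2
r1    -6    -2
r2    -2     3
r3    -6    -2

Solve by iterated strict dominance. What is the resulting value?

Row r1 is strictly dominated by row r2 (-2>-6, 3>-2); eliminate r1.
Row r3 is strictly dominated by row r2 (-2>-6, 3>-2); eliminate r3.
Column 2 is strictly dominated by 1 for Column (-2<3); eliminate 2.
Only (r2, 1) remains, with payoff -2.

-2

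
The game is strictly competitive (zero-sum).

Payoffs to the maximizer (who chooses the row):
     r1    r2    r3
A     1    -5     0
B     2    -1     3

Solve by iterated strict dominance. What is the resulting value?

-1

Column r1 is strictly dominated by r2 for the minimizer (-5<1, -1<2); eliminate r1.
Row A is strictly dominated by row B (-1>-5, 3>0); eliminate A.
Column r3 is strictly dominated by r2 for the minimizer (-1<3); eliminate r3.
Only (B, r2) remains, with payoff -1.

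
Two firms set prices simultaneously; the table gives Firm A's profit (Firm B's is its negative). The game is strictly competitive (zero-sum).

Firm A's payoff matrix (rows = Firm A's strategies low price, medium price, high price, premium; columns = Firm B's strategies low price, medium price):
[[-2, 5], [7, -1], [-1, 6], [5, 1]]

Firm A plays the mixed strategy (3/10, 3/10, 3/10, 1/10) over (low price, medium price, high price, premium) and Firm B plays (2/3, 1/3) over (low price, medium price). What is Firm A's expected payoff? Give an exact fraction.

13/6

Against (2/3, 1/3), each row's expected payoff is low price: 1/3; medium price: 13/3; high price: 4/3; premium: 11/3.
Taking the (3/10, 3/10, 3/10, 1/10)-weighted average: (3/10)·(1/3) + (3/10)·(13/3) + (3/10)·(4/3) + (1/10)·(11/3) = 13/6.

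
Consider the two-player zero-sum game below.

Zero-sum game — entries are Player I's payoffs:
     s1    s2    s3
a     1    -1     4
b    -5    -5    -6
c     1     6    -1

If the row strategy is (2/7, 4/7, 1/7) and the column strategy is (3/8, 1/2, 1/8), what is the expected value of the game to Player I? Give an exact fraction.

Against (3/8, 1/2, 1/8), each row's expected payoff is a: 3/8; b: -41/8; c: 13/4.
Taking the (2/7, 4/7, 1/7)-weighted average: (2/7)·(3/8) + (4/7)·(-41/8) + (1/7)·(13/4) = -33/14.

-33/14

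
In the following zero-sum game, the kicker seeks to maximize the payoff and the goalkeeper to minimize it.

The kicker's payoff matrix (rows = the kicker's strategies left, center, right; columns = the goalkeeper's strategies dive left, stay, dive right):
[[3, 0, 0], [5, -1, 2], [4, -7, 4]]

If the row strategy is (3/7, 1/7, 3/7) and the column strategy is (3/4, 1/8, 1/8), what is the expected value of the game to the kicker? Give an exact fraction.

Against (3/4, 1/8, 1/8), each row's expected payoff is left: 9/4; center: 31/8; right: 21/8.
Taking the (3/7, 1/7, 3/7)-weighted average: (3/7)·(9/4) + (1/7)·(31/8) + (3/7)·(21/8) = 37/14.

37/14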